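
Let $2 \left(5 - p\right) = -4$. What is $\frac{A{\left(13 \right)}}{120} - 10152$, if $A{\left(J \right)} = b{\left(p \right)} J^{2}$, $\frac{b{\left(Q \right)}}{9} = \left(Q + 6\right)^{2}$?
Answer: $- \frac{320397}{40} \approx -8009.9$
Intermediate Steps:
$p = 7$ ($p = 5 - -2 = 5 + 2 = 7$)
$b{\left(Q \right)} = 9 \left(6 + Q\right)^{2}$ ($b{\left(Q \right)} = 9 \left(Q + 6\right)^{2} = 9 \left(6 + Q\right)^{2}$)
$A{\left(J \right)} = 1521 J^{2}$ ($A{\left(J \right)} = 9 \left(6 + 7\right)^{2} J^{2} = 9 \cdot 13^{2} J^{2} = 9 \cdot 169 J^{2} = 1521 J^{2}$)
$\frac{A{\left(13 \right)}}{120} - 10152 = \frac{1521 \cdot 13^{2}}{120} - 10152 = 1521 \cdot 169 \cdot \frac{1}{120} - 10152 = 257049 \cdot \frac{1}{120} - 10152 = \frac{85683}{40} - 10152 = - \frac{320397}{40}$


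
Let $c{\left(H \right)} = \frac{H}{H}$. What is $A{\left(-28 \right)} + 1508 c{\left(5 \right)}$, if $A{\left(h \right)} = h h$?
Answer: $2292$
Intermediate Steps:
$A{\left(h \right)} = h^{2}$
$c{\left(H \right)} = 1$
$A{\left(-28 \right)} + 1508 c{\left(5 \right)} = \left(-28\right)^{2} + 1508 \cdot 1 = 784 + 1508 = 2292$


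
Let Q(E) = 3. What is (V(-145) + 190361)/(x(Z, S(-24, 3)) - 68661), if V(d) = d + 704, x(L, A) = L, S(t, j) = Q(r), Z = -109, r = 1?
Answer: -19092/6877 ≈ -2.7762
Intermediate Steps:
S(t, j) = 3
V(d) = 704 + d
(V(-145) + 190361)/(x(Z, S(-24, 3)) - 68661) = ((704 - 145) + 190361)/(-109 - 68661) = (559 + 190361)/(-68770) = 190920*(-1/68770) = -19092/6877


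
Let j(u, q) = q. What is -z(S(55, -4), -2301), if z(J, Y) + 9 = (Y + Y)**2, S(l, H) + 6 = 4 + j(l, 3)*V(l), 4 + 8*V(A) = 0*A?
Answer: -21178395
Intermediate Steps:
V(A) = -1/2 (V(A) = -1/2 + (0*A)/8 = -1/2 + (1/8)*0 = -1/2 + 0 = -1/2)
S(l, H) = -7/2 (S(l, H) = -6 + (4 + 3*(-1/2)) = -6 + (4 - 3/2) = -6 + 5/2 = -7/2)
z(J, Y) = -9 + 4*Y**2 (z(J, Y) = -9 + (Y + Y)**2 = -9 + (2*Y)**2 = -9 + 4*Y**2)
-z(S(55, -4), -2301) = -(-9 + 4*(-2301)**2) = -(-9 + 4*5294601) = -(-9 + 21178404) = -1*21178395 = -21178395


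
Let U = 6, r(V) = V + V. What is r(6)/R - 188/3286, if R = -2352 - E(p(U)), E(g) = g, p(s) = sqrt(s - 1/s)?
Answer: -485460394/7790493161 + 12*sqrt(210)/33191389 ≈ -0.062309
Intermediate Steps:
r(V) = 2*V
R = -2352 - sqrt(210)/6 (R = -2352 - sqrt(6 - 1/6) = -2352 - sqrt(35/6) = -2352 - sqrt(210)/6 ≈ -2354.4)
r(6)/R - 188/3286 = (2*6)/(-2352 - sqrt(210)/6) - 188/3286 = 12/(-2352 - sqrt(210)/6) - 188*1/3286 = 12/(-2352 - sqrt(210)/6) - 94/1643 = -94/1643 + 12/(-2352 - sqrt(210)/6)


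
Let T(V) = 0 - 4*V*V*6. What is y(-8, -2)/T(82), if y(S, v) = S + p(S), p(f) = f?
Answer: 1/10086 ≈ 9.9147e-5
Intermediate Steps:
y(S, v) = 2*S (y(S, v) = S + S = 2*S)
T(V) = -24*V² (T(V) = 0 - 4*V²*6 = 0 - 24*V² = -24*V²)
y(-8, -2)/T(82) = (2*(-8))/((-24*82²)) = -16/((-24*6724)) = -16/(-161376) = -16*(-1/161376) = 1/10086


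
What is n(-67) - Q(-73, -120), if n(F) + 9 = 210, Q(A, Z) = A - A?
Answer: 201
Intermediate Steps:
Q(A, Z) = 0
n(F) = 201 (n(F) = -9 + 210 = 201)
n(-67) - Q(-73, -120) = 201 - 1*0 = 201 + 0 = 201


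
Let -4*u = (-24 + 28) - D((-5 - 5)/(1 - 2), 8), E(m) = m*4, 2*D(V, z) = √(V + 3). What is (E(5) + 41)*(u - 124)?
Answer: -7625 + 61*√13/8 ≈ -7597.5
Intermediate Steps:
D(V, z) = √(3 + V)/2 (D(V, z) = √(V + 3)/2 = √(3 + V)/2)
E(m) = 4*m
u = -1 + √13/8 (u = -((-24 + 28) - √(3 + (-5 - 5)/(1 - 2))/2)/4 = -(4 - √(3 - 10/(-1))/2)/4 = -(4 - √(3 - 10*(-1))/2)/4 = -(4 - √(3 + 10)/2)/4 = -(4 - √13/2)/4 = -1 + √13/8 ≈ -0.54931)
(E(5) + 41)*(u - 124) = (4*5 + 41)*((-1 + √13/8) - 124) = (20 + 41)*(-125 + √13/8) = 61*(-125 + √13/8) = -7625 + 61*√13/8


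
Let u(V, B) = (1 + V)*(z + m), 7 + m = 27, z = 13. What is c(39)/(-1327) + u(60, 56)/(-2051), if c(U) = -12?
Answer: -2646639/2721677 ≈ -0.97243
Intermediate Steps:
m = 20 (m = -7 + 27 = 20)
u(V, B) = 33 + 33*V (u(V, B) = (1 + V)*(13 + 20) = (1 + V)*33 = 33 + 33*V)
c(39)/(-1327) + u(60, 56)/(-2051) = -12/(-1327) + (33 + 33*60)/(-2051) = -12*(-1/1327) + (33 + 1980)*(-1/2051) = 12/1327 + 2013*(-1/2051) = 12/1327 - 2013/2051 = -2646639/2721677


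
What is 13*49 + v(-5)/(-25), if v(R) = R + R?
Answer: 3187/5 ≈ 637.40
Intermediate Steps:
v(R) = 2*R
13*49 + v(-5)/(-25) = 13*49 + (2*(-5))/(-25) = 637 - 10*(-1/25) = 637 + ⅖ = 3187/5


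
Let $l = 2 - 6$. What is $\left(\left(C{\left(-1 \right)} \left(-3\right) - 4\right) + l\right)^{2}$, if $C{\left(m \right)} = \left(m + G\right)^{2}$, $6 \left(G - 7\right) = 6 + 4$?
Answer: $\frac{305809}{9} \approx 33979.0$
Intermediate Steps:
$G = \frac{26}{3}$ ($G = 7 + \frac{6 + 4}{6} = 7 + \frac{1}{6} \cdot 10 = 7 + \frac{5}{3} = \frac{26}{3} \approx 8.6667$)
$C{\left(m \right)} = \left(\frac{26}{3} + m\right)^{2}$ ($C{\left(m \right)} = \left(m + \frac{26}{3}\right)^{2} = \left(\frac{26}{3} + m\right)^{2}$)
$l = -4$ ($l = 2 - 6 = -4$)
$\left(\left(C{\left(-1 \right)} \left(-3\right) - 4\right) + l\right)^{2} = \left(\left(\frac{\left(26 + 3 \left(-1\right)\right)^{2}}{9} \left(-3\right) - 4\right) - 4\right)^{2} = \left(\left(\frac{\left(26 - 3\right)^{2}}{9} \left(-3\right) - 4\right) - 4\right)^{2} = \left(\left(\frac{23^{2}}{9} \left(-3\right) - 4\right) - 4\right)^{2} = \left(\left(\frac{1}{9} \cdot 529 \left(-3\right) - 4\right) - 4\right)^{2} = \left(\left(\frac{529}{9} \left(-3\right) - 4\right) - 4\right)^{2} = \left(\left(- \frac{529}{3} - 4\right) - 4\right)^{2} = \left(- \frac{541}{3} - 4\right)^{2} = \left(- \frac{553}{3}\right)^{2} = \frac{305809}{9}$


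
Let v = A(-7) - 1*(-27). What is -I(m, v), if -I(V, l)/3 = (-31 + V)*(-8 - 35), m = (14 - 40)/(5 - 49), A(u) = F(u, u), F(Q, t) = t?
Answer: 86301/22 ≈ 3922.8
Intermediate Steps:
A(u) = u
v = 20 (v = -7 - 1*(-27) = -7 + 27 = 20)
m = 13/22 (m = -26/(-44) = -26*(-1/44) = 13/22 ≈ 0.59091)
I(V, l) = -3999 + 129*V (I(V, l) = -3*(-31 + V)*(-8 - 35) = -3*(-31 + V)*(-43) = -3*(1333 - 43*V) = -3999 + 129*V)
-I(m, v) = -(-3999 + 129*(13/22)) = -(-3999 + 1677/22) = -1*(-86301/22) = 86301/22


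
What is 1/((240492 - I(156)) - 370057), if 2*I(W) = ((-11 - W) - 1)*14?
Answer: -1/128389 ≈ -7.7888e-6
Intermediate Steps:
I(W) = -84 - 7*W (I(W) = (((-11 - W) - 1)*14)/2 = ((-12 - W)*14)/2 = (-168 - 14*W)/2 = -84 - 7*W)
1/((240492 - I(156)) - 370057) = 1/((240492 - (-84 - 7*156)) - 370057) = 1/((240492 - (-84 - 1092)) - 370057) = 1/((240492 - 1*(-1176)) - 370057) = 1/((240492 + 1176) - 370057) = 1/(241668 - 370057) = 1/(-128389) = -1/128389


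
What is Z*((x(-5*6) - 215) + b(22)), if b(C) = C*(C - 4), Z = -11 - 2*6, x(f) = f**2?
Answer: -24863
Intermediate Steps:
Z = -23 (Z = -11 - 12 = -23)
b(C) = C*(-4 + C)
Z*((x(-5*6) - 215) + b(22)) = -23*(((-5*6)**2 - 215) + 22*(-4 + 22)) = -23*(((-30)**2 - 215) + 22*18) = -23*((900 - 215) + 396) = -23*(685 + 396) = -23*1081 = -24863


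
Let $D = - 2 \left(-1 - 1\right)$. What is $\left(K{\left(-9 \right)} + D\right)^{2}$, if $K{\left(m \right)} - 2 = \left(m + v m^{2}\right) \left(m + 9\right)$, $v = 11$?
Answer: $36$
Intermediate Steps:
$K{\left(m \right)} = 2 + \left(9 + m\right) \left(m + 11 m^{2}\right)$ ($K{\left(m \right)} = 2 + \left(m + 11 m^{2}\right) \left(m + 9\right) = 2 + \left(m + 11 m^{2}\right) \left(9 + m\right) = 2 + \left(9 + m\right) \left(m + 11 m^{2}\right)$)
$D = 4$ ($D = \left(-2\right) \left(-2\right) = 4$)
$\left(K{\left(-9 \right)} + D\right)^{2} = \left(\left(2 + 9 \left(-9\right) + 11 \left(-9\right)^{3} + 100 \left(-9\right)^{2}\right) + 4\right)^{2} = \left(\left(2 - 81 + 11 \left(-729\right) + 100 \cdot 81\right) + 4\right)^{2} = \left(\left(2 - 81 - 8019 + 8100\right) + 4\right)^{2} = \left(2 + 4\right)^{2} = 6^{2} = 36$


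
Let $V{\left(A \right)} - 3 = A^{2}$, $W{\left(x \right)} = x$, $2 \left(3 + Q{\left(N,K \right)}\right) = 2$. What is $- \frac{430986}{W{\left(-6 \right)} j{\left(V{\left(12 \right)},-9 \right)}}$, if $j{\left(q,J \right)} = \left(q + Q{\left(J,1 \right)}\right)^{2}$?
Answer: $\frac{71831}{21025} \approx 3.4165$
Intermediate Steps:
$Q{\left(N,K \right)} = -2$ ($Q{\left(N,K \right)} = -3 + \frac{1}{2} \cdot 2 = -3 + 1 = -2$)
$V{\left(A \right)} = 3 + A^{2}$
$j{\left(q,J \right)} = \left(-2 + q\right)^{2}$ ($j{\left(q,J \right)} = \left(q - 2\right)^{2} = \left(-2 + q\right)^{2}$)
$- \frac{430986}{W{\left(-6 \right)} j{\left(V{\left(12 \right)},-9 \right)}} = - \frac{430986}{\left(-6\right) \left(-2 + \left(3 + 12^{2}\right)\right)^{2}} = - \frac{430986}{\left(-6\right) \left(-2 + \left(3 + 144\right)\right)^{2}} = - \frac{430986}{\left(-6\right) \left(-2 + 147\right)^{2}} = - \frac{430986}{\left(-6\right) 145^{2}} = - \frac{430986}{\left(-6\right) 21025} = - \frac{430986}{-126150} = \left(-430986\right) \left(- \frac{1}{126150}\right) = \frac{71831}{21025}$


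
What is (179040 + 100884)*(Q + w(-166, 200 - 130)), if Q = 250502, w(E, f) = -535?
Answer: 69971762508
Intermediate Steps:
(179040 + 100884)*(Q + w(-166, 200 - 130)) = (179040 + 100884)*(250502 - 535) = 279924*249967 = 69971762508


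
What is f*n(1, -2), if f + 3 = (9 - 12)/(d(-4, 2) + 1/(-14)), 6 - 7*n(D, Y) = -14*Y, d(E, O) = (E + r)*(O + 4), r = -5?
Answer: 49038/5299 ≈ 9.2542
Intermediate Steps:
d(E, O) = (-5 + E)*(4 + O) (d(E, O) = (E - 5)*(O + 4) = (-5 + E)*(4 + O))
n(D, Y) = 6/7 + 2*Y (n(D, Y) = 6/7 - (-2)*Y = 6/7 + 2*Y)
f = -2229/757 (f = -3 + (9 - 12)/((-20 - 5*2 + 4*(-4) - 4*2) + 1/(-14)) = -3 - 3/((-20 - 10 - 16 - 8) - 1/14) = -3 - 3/(-54 - 1/14) = -3 - 3/(-757/14) = -3 - 3*(-14/757) = -3 + 42/757 = -2229/757 ≈ -2.9445)
f*n(1, -2) = -2229*(6/7 + 2*(-2))/757 = -2229*(6/7 - 4)/757 = -2229/757*(-22/7) = 49038/5299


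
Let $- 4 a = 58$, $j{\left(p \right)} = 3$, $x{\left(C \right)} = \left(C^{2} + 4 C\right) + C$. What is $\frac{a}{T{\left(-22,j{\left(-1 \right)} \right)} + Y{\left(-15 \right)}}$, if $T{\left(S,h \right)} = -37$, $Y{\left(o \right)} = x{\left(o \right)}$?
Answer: $- \frac{29}{226} \approx -0.12832$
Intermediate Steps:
$x{\left(C \right)} = C^{2} + 5 C$
$Y{\left(o \right)} = o \left(5 + o\right)$
$a = - \frac{29}{2}$ ($a = \left(- \frac{1}{4}\right) 58 = - \frac{29}{2} \approx -14.5$)
$\frac{a}{T{\left(-22,j{\left(-1 \right)} \right)} + Y{\left(-15 \right)}} = - \frac{29}{2 \left(-37 - 15 \left(5 - 15\right)\right)} = - \frac{29}{2 \left(-37 - -150\right)} = - \frac{29}{2 \left(-37 + 150\right)} = - \frac{29}{2 \cdot 113} = \left(- \frac{29}{2}\right) \frac{1}{113} = - \frac{29}{226}$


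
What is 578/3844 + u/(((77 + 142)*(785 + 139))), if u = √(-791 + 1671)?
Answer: 289/1922 + √55/50589 ≈ 0.15051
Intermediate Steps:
u = 4*√55 (u = √880 = 4*√55 ≈ 29.665)
578/3844 + u/(((77 + 142)*(785 + 139))) = 578/3844 + (4*√55)/(((77 + 142)*(785 + 139))) = 578*(1/3844) + (4*√55)/((219*924)) = 289/1922 + (4*√55)/202356 = 289/1922 + (4*√55)*(1/202356) = 289/1922 + √55/50589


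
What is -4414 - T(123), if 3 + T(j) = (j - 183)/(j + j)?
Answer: -180841/41 ≈ -4410.8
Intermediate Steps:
T(j) = -3 + (-183 + j)/(2*j) (T(j) = -3 + (j - 183)/(j + j) = -3 + (-183 + j)/((2*j)) = -3 + (-183 + j)*(1/(2*j)) = -3 + (-183 + j)/(2*j))
-4414 - T(123) = -4414 - (-183 - 5*123)/(2*123) = -4414 - (-183 - 615)/(2*123) = -4414 - (-798)/(2*123) = -4414 - 1*(-133/41) = -4414 + 133/41 = -180841/41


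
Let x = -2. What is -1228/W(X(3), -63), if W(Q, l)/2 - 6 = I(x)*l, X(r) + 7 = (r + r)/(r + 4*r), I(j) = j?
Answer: -307/66 ≈ -4.6515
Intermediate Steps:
X(r) = -33/5 (X(r) = -7 + (r + r)/(r + 4*r) = -7 + (2*r)/((5*r)) = -7 + (2*r)*(1/(5*r)) = -7 + ⅖ = -33/5)
W(Q, l) = 12 - 4*l (W(Q, l) = 12 + 2*(-2*l) = 12 - 4*l)
-1228/W(X(3), -63) = -1228/(12 - 4*(-63)) = -1228/(12 + 252) = -1228/264 = -1228*1/264 = -307/66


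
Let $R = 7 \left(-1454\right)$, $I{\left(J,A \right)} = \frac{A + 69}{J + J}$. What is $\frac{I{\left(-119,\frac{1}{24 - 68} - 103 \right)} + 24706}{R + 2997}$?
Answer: $- \frac{258722729}{75199432} \approx -3.4405$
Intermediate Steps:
$I{\left(J,A \right)} = \frac{69 + A}{2 J}$
$R = -10178$
$\frac{I{\left(-119,\frac{1}{24 - 68} - 103 \right)} + 24706}{R + 2997} = \frac{\frac{69 + \left(\frac{1}{24 - 68} - 103\right)}{2 \left(-119\right)} + 24706}{-10178 + 2997} = \frac{\frac{1}{2} \left(- \frac{1}{119}\right) \left(69 - \left(103 - \frac{1}{-44}\right)\right) + 24706}{-7181} = \left(\frac{1}{2} \left(- \frac{1}{119}\right) \left(69 - \frac{4533}{44}\right) + 24706\right) \left(- \frac{1}{7181}\right) = \left(\frac{1}{2} \left(- \frac{1}{119}\right) \left(- \frac{1497}{44}\right) + 24706\right) \left(- \frac{1}{7181}\right) = \left(\frac{1497}{10472} + 24706\right) \left(- \frac{1}{7181}\right) = \frac{258722729}{10472} \left(- \frac{1}{7181}\right) = - \frac{258722729}{75199432}$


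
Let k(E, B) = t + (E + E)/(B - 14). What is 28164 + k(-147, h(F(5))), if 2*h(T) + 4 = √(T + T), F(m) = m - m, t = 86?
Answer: 226147/8 ≈ 28268.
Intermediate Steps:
F(m) = 0
h(T) = -2 + √2*√T/2 (h(T) = -2 + √(T + T)/2 = -2 + √(2*T)/2 = -2 + (√2*√T)/2 = -2 + √2*√T/2)
k(E, B) = 86 + 2*E/(-14 + B) (k(E, B) = 86 + (E + E)/(B - 14) = 86 + (2*E)/(-14 + B) = 86 + 2*E/(-14 + B))
28164 + k(-147, h(F(5))) = 28164 + 2*(-602 - 147 + 43*(-2 + √2*√0/2))/(-14 + (-2 + √2*√0/2)) = 28164 + 2*(-602 - 147 + 43*(-2 + (½)*√2*0))/(-14 + (-2 + (½)*√2*0)) = 28164 + 2*(-602 - 147 + 43*(-2 + 0))/(-14 + (-2 + 0)) = 28164 + 2*(-602 - 147 + 43*(-2))/(-14 - 2) = 28164 + 2*(-602 - 147 - 86)/(-16) = 28164 + 2*(-1/16)*(-835) = 28164 + 835/8 = 226147/8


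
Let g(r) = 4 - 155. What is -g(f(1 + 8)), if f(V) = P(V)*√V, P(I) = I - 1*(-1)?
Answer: 151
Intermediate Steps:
P(I) = 1 + I (P(I) = I + 1 = 1 + I)
f(V) = √V*(1 + V) (f(V) = (1 + V)*√V = √V*(1 + V))
g(r) = -151
-g(f(1 + 8)) = -1*(-151) = 151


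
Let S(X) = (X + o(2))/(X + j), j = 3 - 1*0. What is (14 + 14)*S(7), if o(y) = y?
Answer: 126/5 ≈ 25.200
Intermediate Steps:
j = 3 (j = 3 + 0 = 3)
S(X) = (2 + X)/(3 + X) (S(X) = (X + 2)/(X + 3) = (2 + X)/(3 + X))
(14 + 14)*S(7) = (14 + 14)*((2 + 7)/(3 + 7)) = 28*(9/10) = 126/5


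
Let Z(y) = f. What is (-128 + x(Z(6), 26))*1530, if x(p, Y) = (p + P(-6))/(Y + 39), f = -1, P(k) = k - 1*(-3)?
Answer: -2547144/13 ≈ -1.9593e+5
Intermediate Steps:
P(k) = 3 + k (P(k) = k + 3 = 3 + k)
Z(y) = -1
x(p, Y) = (-3 + p)/(39 + Y) (x(p, Y) = (p + (3 - 6))/(Y + 39) = (p - 3)/(39 + Y) = (-3 + p)/(39 + Y))
(-128 + x(Z(6), 26))*1530 = (-128 + (-3 - 1)/(39 + 26))*1530 = (-128 - 4/65)*1530 = -8324/65*1530 = -2547144/13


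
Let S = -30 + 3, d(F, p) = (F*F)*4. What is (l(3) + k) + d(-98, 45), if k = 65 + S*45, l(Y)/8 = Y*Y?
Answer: 37338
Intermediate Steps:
d(F, p) = 4*F**2 (d(F, p) = F**2*4 = 4*F**2)
l(Y) = 8*Y**2 (l(Y) = 8*(Y*Y) = 8*Y**2)
S = -27
k = -1150 (k = 65 - 27*45 = 65 - 1215 = -1150)
(l(3) + k) + d(-98, 45) = (8*3**2 - 1150) + 4*(-98)**2 = (8*9 - 1150) + 4*9604 = (72 - 1150) + 38416 = -1078 + 38416 = 37338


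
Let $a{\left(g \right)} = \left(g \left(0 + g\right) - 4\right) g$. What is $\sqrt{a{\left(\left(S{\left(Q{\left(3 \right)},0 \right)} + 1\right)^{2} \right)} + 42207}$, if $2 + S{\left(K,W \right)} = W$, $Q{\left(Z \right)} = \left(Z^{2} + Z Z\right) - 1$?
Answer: $2 \sqrt{10551} \approx 205.44$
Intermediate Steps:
$Q{\left(Z \right)} = -1 + 2 Z^{2}$ ($Q{\left(Z \right)} = \left(Z^{2} + Z^{2}\right) - 1 = 2 Z^{2} - 1 = -1 + 2 Z^{2}$)
$S{\left(K,W \right)} = -2 + W$
$a{\left(g \right)} = g \left(-4 + g^{2}\right)$ ($a{\left(g \right)} = \left(g g - 4\right) g = \left(g^{2} - 4\right) g = \left(-4 + g^{2}\right) g = g \left(-4 + g^{2}\right)$)
$\sqrt{a{\left(\left(S{\left(Q{\left(3 \right)},0 \right)} + 1\right)^{2} \right)} + 42207} = \sqrt{\left(\left(-2 + 0\right) + 1\right)^{2} \left(-4 + \left(\left(\left(-2 + 0\right) + 1\right)^{2}\right)^{2}\right) + 42207} = \sqrt{\left(-2 + 1\right)^{2} \left(-4 + \left(\left(-2 + 1\right)^{2}\right)^{2}\right) + 42207} = \sqrt{\left(-1\right)^{2} \left(-4 + \left(\left(-1\right)^{2}\right)^{2}\right) + 42207} = \sqrt{1 \left(-4 + 1^{2}\right) + 42207} = \sqrt{1 \left(-4 + 1\right) + 42207} = \sqrt{1 \left(-3\right) + 42207} = \sqrt{-3 + 42207} = \sqrt{42204} = 2 \sqrt{10551}$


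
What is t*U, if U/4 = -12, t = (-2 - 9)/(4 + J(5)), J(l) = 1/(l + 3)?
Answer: 128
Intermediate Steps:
J(l) = 1/(3 + l)
t = -8/3 (t = (-2 - 9)/(4 + 1/(3 + 5)) = -11/(4 + 1/8) = -11/(4 + ⅛) = -11/33/8 = -11*8/33 = -8/3 ≈ -2.6667)
U = -48 (U = 4*(-12) = -48)
t*U = -8/3*(-48) = 128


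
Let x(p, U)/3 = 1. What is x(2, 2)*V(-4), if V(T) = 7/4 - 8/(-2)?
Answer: 69/4 ≈ 17.250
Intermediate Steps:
x(p, U) = 3 (x(p, U) = 3*1 = 3)
V(T) = 23/4 (V(T) = 7*(¼) - 8*(-½) = 7/4 + 4 = 23/4)
x(2, 2)*V(-4) = 3*(23/4) = 69/4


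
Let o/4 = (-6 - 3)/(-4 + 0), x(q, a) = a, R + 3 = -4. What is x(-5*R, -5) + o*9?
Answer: 76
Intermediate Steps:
R = -7 (R = -3 - 4 = -7)
o = 9 (o = 4*((-6 - 3)/(-4 + 0)) = 4*(-9/(-4)) = 4*(-9*(-1/4)) = 4*(9/4) = 9)
x(-5*R, -5) + o*9 = -5 + 9*9 = -5 + 81 = 76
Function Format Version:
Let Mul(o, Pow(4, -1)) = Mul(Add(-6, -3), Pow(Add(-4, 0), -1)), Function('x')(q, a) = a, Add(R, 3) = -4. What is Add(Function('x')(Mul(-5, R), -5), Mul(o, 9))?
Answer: 76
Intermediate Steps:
R = -7 (R = Add(-3, -4) = -7)
o = 9 (o = Mul(4, Mul(Add(-6, -3), Pow(Add(-4, 0), -1))) = Mul(4, Mul(-9, Pow(-4, -1))) = Mul(4, Mul(-9, Rational(-1, 4))) = Mul(4, Rational(9, 4)) = 9)
Add(Function('x')(Mul(-5, R), -5), Mul(o, 9)) = Add(-5, Mul(9, 9)) = Add(-5, 81) = 76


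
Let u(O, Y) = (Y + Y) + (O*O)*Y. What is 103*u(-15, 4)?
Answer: 93524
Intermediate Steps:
u(O, Y) = 2*Y + Y*O**2 (u(O, Y) = 2*Y + O**2*Y = 2*Y + Y*O**2)
103*u(-15, 4) = 103*(4*(2 + (-15)**2)) = 103*(4*(2 + 225)) = 103*(4*227) = 103*908 = 93524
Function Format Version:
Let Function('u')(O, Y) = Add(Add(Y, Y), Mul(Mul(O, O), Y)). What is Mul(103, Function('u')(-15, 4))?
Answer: 93524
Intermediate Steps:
Function('u')(O, Y) = Add(Mul(2, Y), Mul(Y, Pow(O, 2))) (Function('u')(O, Y) = Add(Mul(2, Y), Mul(Pow(O, 2), Y)) = Add(Mul(2, Y), Mul(Y, Pow(O, 2))))
Mul(103, Function('u')(-15, 4)) = Mul(103, Mul(4, Add(2, Pow(-15, 2)))) = Mul(103, Mul(4, Add(2, 225))) = Mul(103, Mul(4, 227)) = Mul(103, 908) = 93524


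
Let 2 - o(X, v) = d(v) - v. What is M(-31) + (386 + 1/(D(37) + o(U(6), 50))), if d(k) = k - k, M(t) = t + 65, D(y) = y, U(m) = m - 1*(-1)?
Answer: 37381/89 ≈ 420.01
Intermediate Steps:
U(m) = 1 + m (U(m) = m + 1 = 1 + m)
M(t) = 65 + t
d(k) = 0
o(X, v) = 2 + v (o(X, v) = 2 - (0 - v) = 2 - (-1)*v = 2 + v)
M(-31) + (386 + 1/(D(37) + o(U(6), 50))) = (65 - 31) + (386 + 1/(37 + (2 + 50))) = 34 + (386 + 1/(37 + 52)) = 34 + (386 + 1/89) = 34 + 34355/89 = 37381/89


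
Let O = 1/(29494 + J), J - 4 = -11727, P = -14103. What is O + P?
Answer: -250624412/17771 ≈ -14103.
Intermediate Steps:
J = -11723 (J = 4 - 11727 = -11723)
O = 1/17771 (O = 1/(29494 - 11723) = 1/17771 ≈ 5.6271e-5)
O + P = 1/17771 - 14103 = -250624412/17771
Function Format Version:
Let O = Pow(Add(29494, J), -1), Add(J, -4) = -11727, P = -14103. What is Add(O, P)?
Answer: Rational(-250624412, 17771) ≈ -14103.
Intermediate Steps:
J = -11723 (J = Add(4, -11727) = -11723)
O = Rational(1, 17771) (O = Pow(Add(29494, -11723), -1) = Pow(17771, -1) = Rational(1, 17771) ≈ 5.6271e-5)
Add(O, P) = Add(Rational(1, 17771), -14103) = Rational(-250624412, 17771)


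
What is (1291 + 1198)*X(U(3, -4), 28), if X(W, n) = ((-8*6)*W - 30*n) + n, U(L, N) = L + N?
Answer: -1901596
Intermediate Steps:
X(W, n) = -48*W - 29*n (X(W, n) = (-48*W - 30*n) + n = -48*W - 29*n)
(1291 + 1198)*X(U(3, -4), 28) = (1291 + 1198)*(-48*(3 - 4) - 29*28) = 2489*(-48*(-1) - 812) = 2489*(48 - 812) = 2489*(-764) = -1901596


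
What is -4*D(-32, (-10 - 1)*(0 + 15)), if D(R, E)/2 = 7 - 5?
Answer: -16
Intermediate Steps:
D(R, E) = 4 (D(R, E) = 2*(7 - 5) = 2*2 = 4)
-4*D(-32, (-10 - 1)*(0 + 15)) = -4*4 = -16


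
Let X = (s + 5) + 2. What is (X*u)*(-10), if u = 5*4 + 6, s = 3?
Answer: -2600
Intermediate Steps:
u = 26 (u = 20 + 6 = 26)
X = 10 (X = (3 + 5) + 2 = 8 + 2 = 10)
(X*u)*(-10) = (10*26)*(-10) = 260*(-10) = -2600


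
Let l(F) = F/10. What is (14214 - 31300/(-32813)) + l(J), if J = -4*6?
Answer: 2331782654/164065 ≈ 14213.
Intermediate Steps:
J = -24
l(F) = F/10 (l(F) = F*(⅒) = F/10)
(14214 - 31300/(-32813)) + l(J) = (14214 - 31300/(-32813)) + (⅒)*(-24) = (14214 - 31300*(-1/32813)) - 12/5 = (14214 + 31300/32813) - 12/5 = 466435282/32813 - 12/5 = 2331782654/164065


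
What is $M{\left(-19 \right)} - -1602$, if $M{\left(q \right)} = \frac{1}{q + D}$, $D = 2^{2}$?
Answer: $\frac{24029}{15} \approx 1601.9$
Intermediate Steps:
$D = 4$
$M{\left(q \right)} = \frac{1}{4 + q}$ ($M{\left(q \right)} = \frac{1}{q + 4} = \frac{1}{4 + q}$)
$M{\left(-19 \right)} - -1602 = \frac{1}{4 - 19} - -1602 = \frac{1}{-15} + 1602 = - \frac{1}{15} + 1602 = \frac{24029}{15}$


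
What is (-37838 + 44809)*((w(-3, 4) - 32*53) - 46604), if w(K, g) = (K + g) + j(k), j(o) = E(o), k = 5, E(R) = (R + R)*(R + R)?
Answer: -335995229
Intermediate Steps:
E(R) = 4*R² (E(R) = (2*R)*(2*R) = 4*R²)
j(o) = 4*o²
w(K, g) = 100 + K + g (w(K, g) = (K + g) + 4*5² = (K + g) + 4*25 = (K + g) + 100 = 100 + K + g)
(-37838 + 44809)*((w(-3, 4) - 32*53) - 46604) = (-37838 + 44809)*(((100 - 3 + 4) - 32*53) - 46604) = 6971*((101 - 1696) - 46604) = 6971*(-1595 - 46604) = 6971*(-48199) = -335995229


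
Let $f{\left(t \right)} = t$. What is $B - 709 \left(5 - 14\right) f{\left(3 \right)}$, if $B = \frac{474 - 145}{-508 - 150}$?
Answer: $\frac{38285}{2} \approx 19143.0$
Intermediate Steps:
$B = - \frac{1}{2}$ ($B = \frac{329}{-658} = 329 \left(- \frac{1}{658}\right) = - \frac{1}{2} \approx -0.5$)
$B - 709 \left(5 - 14\right) f{\left(3 \right)} = - \frac{1}{2} - 709 \left(5 - 14\right) 3 = - \frac{1}{2} - 709 \left(\left(-9\right) 3\right) = - \frac{1}{2} - -19143 = - \frac{1}{2} + 19143 = \frac{38285}{2}$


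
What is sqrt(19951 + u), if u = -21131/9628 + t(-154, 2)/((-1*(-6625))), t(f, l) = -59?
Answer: sqrt(811634735454885915)/6378550 ≈ 141.24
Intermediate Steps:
u = -140560927/63785500 (u = -21131/9628 - 59/((-1*(-6625))) = -21131*1/9628 - 59/6625 = -21131/9628 - 59*1/6625 = -21131/9628 - 59/6625 = -140560927/63785500 ≈ -2.2037)
sqrt(19951 + u) = sqrt(19951 - 140560927/63785500) = sqrt(1272443949573/63785500) = sqrt(811634735454885915)/6378550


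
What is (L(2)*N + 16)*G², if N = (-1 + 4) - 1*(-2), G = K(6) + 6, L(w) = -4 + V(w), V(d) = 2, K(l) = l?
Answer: 864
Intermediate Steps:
L(w) = -2 (L(w) = -4 + 2 = -2)
G = 12 (G = 6 + 6 = 12)
N = 5 (N = 3 + 2 = 5)
(L(2)*N + 16)*G² = (-2*5 + 16)*12² = (-10 + 16)*144 = 6*144 = 864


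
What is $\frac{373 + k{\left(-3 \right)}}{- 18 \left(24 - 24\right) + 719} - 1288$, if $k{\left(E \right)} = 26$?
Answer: $- \frac{925673}{719} \approx -1287.4$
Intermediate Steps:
$\frac{373 + k{\left(-3 \right)}}{- 18 \left(24 - 24\right) + 719} - 1288 = \frac{373 + 26}{- 18 \left(24 - 24\right) + 719} - 1288 = \frac{399}{\left(-18\right) 0 + 719} - 1288 = \frac{399}{0 + 719} - 1288 = \frac{399}{719} - 1288 = - \frac{925673}{719}$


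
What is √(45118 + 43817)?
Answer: 77*√15 ≈ 298.22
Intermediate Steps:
√(45118 + 43817) = √88935 = 77*√15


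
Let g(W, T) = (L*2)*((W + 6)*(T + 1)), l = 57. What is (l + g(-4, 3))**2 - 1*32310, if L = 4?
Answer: -17669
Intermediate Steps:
g(W, T) = 8*(1 + T)*(6 + W) (g(W, T) = (4*2)*((W + 6)*(T + 1)) = 8*((6 + W)*(1 + T)) = 8*((1 + T)*(6 + W)) = 8*(1 + T)*(6 + W))
(l + g(-4, 3))**2 - 1*32310 = (57 + (48 + 8*(-4) + 48*3 + 8*3*(-4)))**2 - 1*32310 = (57 + (48 - 32 + 144 - 96))**2 - 32310 = (57 + 64)**2 - 32310 = 121**2 - 32310 = 14641 - 32310 = -17669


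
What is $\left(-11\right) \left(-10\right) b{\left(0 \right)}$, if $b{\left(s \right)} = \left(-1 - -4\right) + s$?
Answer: $330$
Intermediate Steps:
$b{\left(s \right)} = 3 + s$ ($b{\left(s \right)} = \left(-1 + 4\right) + s = 3 + s$)
$\left(-11\right) \left(-10\right) b{\left(0 \right)} = \left(-11\right) \left(-10\right) \left(3 + 0\right) = 110 \cdot 3 = 330$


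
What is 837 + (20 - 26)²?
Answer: 873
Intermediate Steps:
837 + (20 - 26)² = 837 + (-6)² = 837 + 36 = 873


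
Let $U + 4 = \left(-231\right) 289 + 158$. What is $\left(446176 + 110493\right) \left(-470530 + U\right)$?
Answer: $-299006403315$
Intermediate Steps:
$U = -66605$ ($U = -4 + \left(\left(-231\right) 289 + 158\right) = -4 + \left(-66759 + 158\right) = -4 - 66601 = -66605$)
$\left(446176 + 110493\right) \left(-470530 + U\right) = \left(446176 + 110493\right) \left(-470530 - 66605\right) = 556669 \left(-537135\right) = -299006403315$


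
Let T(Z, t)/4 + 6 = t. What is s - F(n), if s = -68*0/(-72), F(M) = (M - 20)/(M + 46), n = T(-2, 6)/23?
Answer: 10/23 ≈ 0.43478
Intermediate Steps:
T(Z, t) = -24 + 4*t
n = 0 (n = (-24 + 4*6)/23 = (-24 + 24)*(1/23) = 0*(1/23) = 0)
F(M) = (-20 + M)/(46 + M)
s = 0 (s = 0*(-1/72) = 0)
s - F(n) = 0 - (-20 + 0)/(46 + 0) = 0 - (-20)/46 = 0 - 1*(-10/23) = 0 + 10/23 = 10/23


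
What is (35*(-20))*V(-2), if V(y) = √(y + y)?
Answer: -1400*I ≈ -1400.0*I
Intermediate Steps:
V(y) = √2*√y (V(y) = √(2*y) = √2*√y)
(35*(-20))*V(-2) = (35*(-20))*(√2*√(-2)) = -700*√2*I*√2 = -1400*I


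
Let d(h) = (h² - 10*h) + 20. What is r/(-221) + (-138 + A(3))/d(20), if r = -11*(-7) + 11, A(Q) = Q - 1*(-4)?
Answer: -48311/48620 ≈ -0.99364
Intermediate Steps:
A(Q) = 4 + Q (A(Q) = Q + 4 = 4 + Q)
r = 88 (r = 77 + 11 = 88)
d(h) = 20 + h² - 10*h
r/(-221) + (-138 + A(3))/d(20) = 88/(-221) + (-138 + (4 + 3))/(20 + 20² - 10*20) = 88*(-1/221) + (-138 + 7)/(20 + 400 - 200) = -88/221 - 131/220 = -48311/48620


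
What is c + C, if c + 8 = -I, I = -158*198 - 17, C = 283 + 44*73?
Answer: 34788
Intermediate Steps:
C = 3495 (C = 283 + 3212 = 3495)
I = -31301 (I = -31284 - 17 = -31301)
c = 31293 (c = -8 - 1*(-31301) = -8 + 31301 = 31293)
c + C = 31293 + 3495 = 34788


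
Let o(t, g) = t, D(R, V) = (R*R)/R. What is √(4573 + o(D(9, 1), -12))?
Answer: √4582 ≈ 67.690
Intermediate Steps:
D(R, V) = R (D(R, V) = R²/R = R)
√(4573 + o(D(9, 1), -12)) = √(4573 + 9) = √4582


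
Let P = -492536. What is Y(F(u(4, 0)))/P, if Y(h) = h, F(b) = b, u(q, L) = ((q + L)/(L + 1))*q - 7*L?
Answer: -2/61567 ≈ -3.2485e-5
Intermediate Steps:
u(q, L) = -7*L + q*(L + q)/(1 + L) (u(q, L) = ((L + q)/(1 + L))*q - 7*L = q*(L + q)/(1 + L) - 7*L = -7*L + q*(L + q)/(1 + L))
Y(F(u(4, 0)))/P = ((4**2 - 7*0 - 7*0**2 + 0*4)/(1 + 0))/(-492536) = ((16 + 0 - 7*0 + 0)/1)*(-1/492536) = (1*(16 + 0 + 0 + 0))*(-1/492536) = (1*16)*(-1/492536) = 16*(-1/492536) = -2/61567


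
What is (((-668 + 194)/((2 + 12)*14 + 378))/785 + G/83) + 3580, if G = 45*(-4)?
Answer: 66903583529/18699485 ≈ 3577.8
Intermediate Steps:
G = -180
(((-668 + 194)/((2 + 12)*14 + 378))/785 + G/83) + 3580 = (((-668 + 194)/((2 + 12)*14 + 378))/785 - 180/83) + 3580 = (-474/(14*14 + 378)*(1/785) - 180*1/83) + 3580 = (-474/(196 + 378)*(1/785) - 180/83) + 3580 = (-474/574*(1/785) - 180/83) + 3580 = (-474*1/574*(1/785) - 180/83) + 3580 = (-237/287*1/785 - 180/83) + 3580 = (-237/225295 - 180/83) + 3580 = -40572771/18699485 + 3580 = 66903583529/18699485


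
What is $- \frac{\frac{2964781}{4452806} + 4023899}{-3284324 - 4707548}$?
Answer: $\frac{17917644575375}{35586255592832} \approx 0.5035$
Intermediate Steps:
$- \frac{\frac{2964781}{4452806} + 4023899}{-3284324 - 4707548} = - \frac{2964781 \cdot \frac{1}{4452806} + 4023899}{-7991872} = - \frac{\left(\frac{2964781}{4452806} + 4023899\right) \left(-1\right)}{7991872} = - \frac{17917644575375 \left(-1\right)}{4452806 \cdot 7991872} = \left(-1\right) \left(- \frac{17917644575375}{35586255592832}\right) = \frac{17917644575375}{35586255592832}$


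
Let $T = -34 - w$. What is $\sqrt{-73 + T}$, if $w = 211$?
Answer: $i \sqrt{318} \approx 17.833 i$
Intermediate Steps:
$T = -245$ ($T = -34 - 211 = -245$)
$\sqrt{-73 + T} = \sqrt{-73 - 245} = \sqrt{-318} = i \sqrt{318}$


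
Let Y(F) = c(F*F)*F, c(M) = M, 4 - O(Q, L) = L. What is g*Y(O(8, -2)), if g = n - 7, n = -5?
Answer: -2592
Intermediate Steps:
O(Q, L) = 4 - L
g = -12 (g = -5 - 7 = -12)
Y(F) = F³ (Y(F) = (F*F)*F = F²*F = F³)
g*Y(O(8, -2)) = -12*(4 - 1*(-2))³ = -12*(4 + 2)³ = -12*6³ = -12*216 = -2592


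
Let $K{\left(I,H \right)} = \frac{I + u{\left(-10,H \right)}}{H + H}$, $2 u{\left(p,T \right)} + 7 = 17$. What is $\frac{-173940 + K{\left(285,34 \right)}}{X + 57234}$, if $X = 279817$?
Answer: $- \frac{5913815}{11459734} \approx -0.51605$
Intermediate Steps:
$u{\left(p,T \right)} = 5$ ($u{\left(p,T \right)} = - \frac{7}{2} + \frac{1}{2} \cdot 17 = - \frac{7}{2} + \frac{17}{2} = 5$)
$K{\left(I,H \right)} = \frac{5 + I}{2 H}$ ($K{\left(I,H \right)} = \frac{I + 5}{H + H} = \frac{5 + I}{2 H}$)
$\frac{-173940 + K{\left(285,34 \right)}}{X + 57234} = \frac{-173940 + \frac{5 + 285}{2 \cdot 34}}{279817 + 57234} = \frac{-173940 + \frac{1}{2} \cdot \frac{1}{34} \cdot 290}{337051} = \left(-173940 + \frac{145}{34}\right) \frac{1}{337051} = \left(- \frac{5913815}{34}\right) \frac{1}{337051} = - \frac{5913815}{11459734}$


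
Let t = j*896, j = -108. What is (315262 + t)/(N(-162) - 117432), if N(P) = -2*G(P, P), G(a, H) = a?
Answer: -109247/58554 ≈ -1.8657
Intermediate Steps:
t = -96768 (t = -108*896 = -96768)
N(P) = -2*P
(315262 + t)/(N(-162) - 117432) = (315262 - 96768)/(-2*(-162) - 117432) = 218494/(324 - 117432) = 218494/(-117108) = 218494*(-1/117108) = -109247/58554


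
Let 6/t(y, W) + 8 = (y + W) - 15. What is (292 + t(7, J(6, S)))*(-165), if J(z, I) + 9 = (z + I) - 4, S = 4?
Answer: -914430/19 ≈ -48128.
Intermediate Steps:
J(z, I) = -13 + I + z (J(z, I) = -9 + ((z + I) - 4) = -9 + ((I + z) - 4) = -9 + (-4 + I + z) = -13 + I + z)
t(y, W) = 6/(-23 + W + y) (t(y, W) = 6/(-8 + ((y + W) - 15)) = 6/(-8 + ((W + y) - 15)) = 6/(-8 + (-15 + W + y)) = 6/(-23 + W + y))
(292 + t(7, J(6, S)))*(-165) = (292 + 6/(-23 + (-13 + 4 + 6) + 7))*(-165) = (292 + 6/(-23 - 3 + 7))*(-165) = (292 + 6/(-19))*(-165) = (292 + 6*(-1/19))*(-165) = (292 - 6/19)*(-165) = (5542/19)*(-165) = -914430/19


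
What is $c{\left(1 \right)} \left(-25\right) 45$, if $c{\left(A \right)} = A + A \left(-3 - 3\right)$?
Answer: $5625$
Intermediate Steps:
$c{\left(A \right)} = - 5 A$ ($c{\left(A \right)} = A + A \left(-6\right) = A - 6 A = - 5 A$)
$c{\left(1 \right)} \left(-25\right) 45 = \left(-5\right) 1 \left(-25\right) 45 = \left(-5\right) \left(-25\right) 45 = 125 \cdot 45 = 5625$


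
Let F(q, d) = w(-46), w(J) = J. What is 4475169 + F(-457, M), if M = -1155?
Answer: 4475123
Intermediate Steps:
F(q, d) = -46
4475169 + F(-457, M) = 4475169 - 46 = 4475123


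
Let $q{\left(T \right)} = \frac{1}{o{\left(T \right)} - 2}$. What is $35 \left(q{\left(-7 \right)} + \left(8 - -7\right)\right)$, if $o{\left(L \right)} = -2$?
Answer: $\frac{2065}{4} \approx 516.25$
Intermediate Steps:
$q{\left(T \right)} = - \frac{1}{4}$ ($q{\left(T \right)} = \frac{1}{-2 - 2} = \frac{1}{-4} = - \frac{1}{4}$)
$35 \left(q{\left(-7 \right)} + \left(8 - -7\right)\right) = 35 \left(- \frac{1}{4} + \left(8 - -7\right)\right) = 35 \left(- \frac{1}{4} + \left(8 + 7\right)\right) = 35 \left(- \frac{1}{4} + 15\right) = 35 \cdot \frac{59}{4} = \frac{2065}{4}$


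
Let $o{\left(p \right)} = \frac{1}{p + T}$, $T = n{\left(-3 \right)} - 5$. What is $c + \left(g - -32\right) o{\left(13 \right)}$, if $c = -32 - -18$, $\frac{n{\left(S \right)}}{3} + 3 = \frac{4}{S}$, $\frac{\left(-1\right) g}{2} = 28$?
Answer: $- \frac{46}{5} \approx -9.2$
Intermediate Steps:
$g = -56$ ($g = \left(-2\right) 28 = -56$)
$n{\left(S \right)} = -9 + \frac{12}{S}$ ($n{\left(S \right)} = -9 + 3 \frac{4}{S} = -9 + \frac{12}{S}$)
$T = -18$ ($T = \left(-9 + \frac{12}{-3}\right) - 5 = \left(-9 + 12 \left(- \frac{1}{3}\right)\right) - 5 = \left(-9 - 4\right) - 5 = -13 - 5 = -18$)
$c = -14$ ($c = -32 + 18 = -14$)
$o{\left(p \right)} = \frac{1}{-18 + p}$ ($o{\left(p \right)} = \frac{1}{p - 18} = \frac{1}{-18 + p}$)
$c + \left(g - -32\right) o{\left(13 \right)} = -14 + \frac{-56 - -32}{-18 + 13} = -14 + \frac{-56 + 32}{-5} = -14 - - \frac{24}{5} = -14 + \frac{24}{5} = - \frac{46}{5}$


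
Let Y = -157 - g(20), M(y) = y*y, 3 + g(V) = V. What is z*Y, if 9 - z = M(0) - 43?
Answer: -9048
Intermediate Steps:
g(V) = -3 + V
M(y) = y²
Y = -174 (Y = -157 - (-3 + 20) = -157 - 1*17 = -157 - 17 = -174)
z = 52 (z = 9 - (0² - 43) = 9 - (0 - 43) = 9 - 1*(-43) = 9 + 43 = 52)
z*Y = 52*(-174) = -9048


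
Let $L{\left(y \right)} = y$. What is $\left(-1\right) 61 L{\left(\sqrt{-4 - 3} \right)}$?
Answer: $- 61 i \sqrt{7} \approx - 161.39 i$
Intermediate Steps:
$\left(-1\right) 61 L{\left(\sqrt{-4 - 3} \right)} = \left(-1\right) 61 \sqrt{-4 - 3} = - 61 \sqrt{-7} = - 61 i \sqrt{7}$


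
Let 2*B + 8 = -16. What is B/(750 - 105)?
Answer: -4/215 ≈ -0.018605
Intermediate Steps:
B = -12 (B = -4 + (1/2)*(-16) = -4 - 8 = -12)
B/(750 - 105) = -12/(750 - 105) = -12/645 = -12*1/645 = -4/215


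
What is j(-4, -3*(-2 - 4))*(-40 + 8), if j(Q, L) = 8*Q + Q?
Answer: 1152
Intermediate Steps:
j(Q, L) = 9*Q
j(-4, -3*(-2 - 4))*(-40 + 8) = (9*(-4))*(-40 + 8) = -36*(-32) = 1152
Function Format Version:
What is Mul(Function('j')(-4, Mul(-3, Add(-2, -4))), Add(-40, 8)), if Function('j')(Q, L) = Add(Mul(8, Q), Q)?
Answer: 1152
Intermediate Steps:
Function('j')(Q, L) = Mul(9, Q)
Mul(Function('j')(-4, Mul(-3, Add(-2, -4))), Add(-40, 8)) = Mul(Mul(9, -4), Add(-40, 8)) = Mul(-36, -32) = 1152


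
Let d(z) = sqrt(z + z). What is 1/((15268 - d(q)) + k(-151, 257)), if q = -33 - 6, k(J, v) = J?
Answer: 5039/76174589 + I*sqrt(78)/228523767 ≈ 6.6151e-5 + 3.8647e-8*I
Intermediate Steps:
q = -39
d(z) = sqrt(2)*sqrt(z) (d(z) = sqrt(2*z) = sqrt(2)*sqrt(z))
1/((15268 - d(q)) + k(-151, 257)) = 1/((15268 - sqrt(2)*sqrt(-39)) - 151) = 1/((15268 - sqrt(2)*I*sqrt(39)) - 151) = 1/((15268 - I*sqrt(78)) - 151) = 1/(15117 - I*sqrt(78))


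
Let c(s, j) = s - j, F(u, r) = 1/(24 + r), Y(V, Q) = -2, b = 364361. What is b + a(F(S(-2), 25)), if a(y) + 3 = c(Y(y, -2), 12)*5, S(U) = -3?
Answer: 364288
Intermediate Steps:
a(y) = -73 (a(y) = -3 + (-2 - 1*12)*5 = -3 + (-2 - 12)*5 = -3 - 14*5 = -3 - 70 = -73)
b + a(F(S(-2), 25)) = 364361 - 73 = 364288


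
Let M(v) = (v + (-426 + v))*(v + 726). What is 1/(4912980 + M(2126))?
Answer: 1/15824732 ≈ 6.3192e-8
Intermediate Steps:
M(v) = (-426 + 2*v)*(726 + v)
1/(4912980 + M(2126)) = 1/(4912980 + (-309276 + 2*2126² + 1026*2126)) = 1/(4912980 + (-309276 + 2*4519876 + 2181276)) = 1/(4912980 + (-309276 + 9039752 + 2181276)) = 1/(4912980 + 10911752) = 1/15824732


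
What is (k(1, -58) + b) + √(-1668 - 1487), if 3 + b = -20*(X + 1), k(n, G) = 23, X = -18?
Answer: 360 + I*√3155 ≈ 360.0 + 56.169*I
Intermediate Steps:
b = 337 (b = -3 - 20*(-18 + 1) = -3 - 20*(-17) = -3 + 340 = 337)
(k(1, -58) + b) + √(-1668 - 1487) = (23 + 337) + √(-1668 - 1487) = 360 + √(-3155) = 360 + I*√3155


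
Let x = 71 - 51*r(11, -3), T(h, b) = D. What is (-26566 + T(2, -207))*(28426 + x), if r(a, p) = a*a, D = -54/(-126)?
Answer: -4151720634/7 ≈ -5.9310e+8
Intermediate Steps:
D = 3/7 (D = -54*(-1/126) = 3/7 ≈ 0.42857)
r(a, p) = a²
T(h, b) = 3/7
x = -6100 (x = 71 - 51*11² = 71 - 51*121 = 71 - 6171 = -6100)
(-26566 + T(2, -207))*(28426 + x) = (-26566 + 3/7)*(28426 - 6100) = -185959/7*22326 = -4151720634/7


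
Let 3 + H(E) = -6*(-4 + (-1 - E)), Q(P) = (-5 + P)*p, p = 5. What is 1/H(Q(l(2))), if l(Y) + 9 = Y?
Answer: -1/333 ≈ -0.0030030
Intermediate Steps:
l(Y) = -9 + Y
Q(P) = -25 + 5*P (Q(P) = (-5 + P)*5 = -25 + 5*P)
H(E) = 27 + 6*E (H(E) = -3 - 6*(-4 + (-1 - E)) = -3 - 6*(-5 - E) = -3 + (30 + 6*E) = 27 + 6*E)
1/H(Q(l(2))) = 1/(27 + 6*(-25 + 5*(-9 + 2))) = 1/(27 + 6*(-25 + 5*(-7))) = 1/(27 + 6*(-25 - 35)) = 1/(27 + 6*(-60)) = 1/(27 - 360) = 1/(-333) = -1/333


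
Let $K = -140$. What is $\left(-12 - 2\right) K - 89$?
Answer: $1871$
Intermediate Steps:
$\left(-12 - 2\right) K - 89 = \left(-12 - 2\right) \left(-140\right) - 89 = \left(-14\right) \left(-140\right) - 89 = 1960 - 89 = 1871$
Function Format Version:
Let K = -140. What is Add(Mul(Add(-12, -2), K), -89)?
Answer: 1871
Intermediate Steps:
Add(Mul(Add(-12, -2), K), -89) = Add(Mul(Add(-12, -2), -140), -89) = Add(Mul(-14, -140), -89) = Add(1960, -89) = 1871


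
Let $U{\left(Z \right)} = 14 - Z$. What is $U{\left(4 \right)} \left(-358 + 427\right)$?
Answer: $690$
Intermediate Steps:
$U{\left(4 \right)} \left(-358 + 427\right) = \left(14 - 4\right) \left(-358 + 427\right) = \left(14 - 4\right) 69 = 10 \cdot 69 = 690$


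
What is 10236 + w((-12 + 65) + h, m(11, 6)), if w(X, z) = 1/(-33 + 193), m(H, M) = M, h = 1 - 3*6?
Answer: 1637761/160 ≈ 10236.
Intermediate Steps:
h = -17 (h = 1 - 18 = -17)
w(X, z) = 1/160
10236 + w((-12 + 65) + h, m(11, 6)) = 10236 + 1/160 = 1637761/160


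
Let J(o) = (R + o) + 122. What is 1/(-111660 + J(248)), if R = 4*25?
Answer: -1/111190 ≈ -8.9936e-6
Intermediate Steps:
R = 100
J(o) = 222 + o (J(o) = (100 + o) + 122 = 222 + o)
1/(-111660 + J(248)) = 1/(-111660 + (222 + 248)) = 1/(-111660 + 470) = 1/(-111190) = -1/111190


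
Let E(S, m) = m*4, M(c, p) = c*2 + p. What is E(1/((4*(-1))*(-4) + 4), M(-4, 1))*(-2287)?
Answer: 64036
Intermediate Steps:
M(c, p) = p + 2*c (M(c, p) = 2*c + p = p + 2*c)
E(S, m) = 4*m
E(1/((4*(-1))*(-4) + 4), M(-4, 1))*(-2287) = (4*(1 + 2*(-4)))*(-2287) = (4*(1 - 8))*(-2287) = (4*(-7))*(-2287) = -28*(-2287) = 64036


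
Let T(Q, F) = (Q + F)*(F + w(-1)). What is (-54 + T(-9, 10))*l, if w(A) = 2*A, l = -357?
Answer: 16422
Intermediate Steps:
T(Q, F) = (-2 + F)*(F + Q) (T(Q, F) = (Q + F)*(F + 2*(-1)) = (F + Q)*(F - 2) = (F + Q)*(-2 + F) = (-2 + F)*(F + Q))
(-54 + T(-9, 10))*l = (-54 + (10² - 2*10 - 2*(-9) + 10*(-9)))*(-357) = (-54 + (100 - 20 + 18 - 90))*(-357) = (-54 + 8)*(-357) = -46*(-357) = 16422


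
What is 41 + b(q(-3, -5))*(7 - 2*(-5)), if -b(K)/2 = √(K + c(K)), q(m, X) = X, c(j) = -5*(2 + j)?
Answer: 41 - 34*√10 ≈ -66.517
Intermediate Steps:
c(j) = -10 - 5*j
b(K) = -2*√(-10 - 4*K) (b(K) = -2*√(K + (-10 - 5*K)) = -2*√(-10 - 4*K))
41 + b(q(-3, -5))*(7 - 2*(-5)) = 41 + (-2*√(-10 - 4*(-5)))*(7 - 2*(-5)) = 41 + (-2*√(-10 + 20))*(7 + 10) = 41 - 2*√10*17 = 41 - 34*√10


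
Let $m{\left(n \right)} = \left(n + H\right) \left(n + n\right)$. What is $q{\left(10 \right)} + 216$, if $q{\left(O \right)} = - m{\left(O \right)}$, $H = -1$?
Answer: $36$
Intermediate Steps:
$m{\left(n \right)} = 2 n \left(-1 + n\right)$ ($m{\left(n \right)} = \left(n - 1\right) \left(n + n\right) = \left(-1 + n\right) 2 n = 2 n \left(-1 + n\right)$)
$q{\left(O \right)} = - 2 O \left(-1 + O\right)$
$q{\left(10 \right)} + 216 = 2 \cdot 10 \left(1 - 10\right) + 216 = 2 \cdot 10 \left(-9\right) + 216 = -180 + 216 = 36$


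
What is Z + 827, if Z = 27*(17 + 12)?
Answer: 1610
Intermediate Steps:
Z = 783 (Z = 27*29 = 783)
Z + 827 = 783 + 827 = 1610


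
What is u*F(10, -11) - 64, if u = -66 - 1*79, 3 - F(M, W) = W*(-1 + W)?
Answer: 18641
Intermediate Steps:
F(M, W) = 3 - W*(-1 + W)
u = -145 (u = -66 - 79 = -145)
u*F(10, -11) - 64 = -145*(3 - 11 - 1*(-11)²) - 64 = -145*(3 - 11 - 1*121) - 64 = -145*(3 - 11 - 121) - 64 = -145*(-129) - 64 = 18705 - 64 = 18641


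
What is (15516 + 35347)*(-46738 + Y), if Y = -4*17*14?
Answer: -2425656470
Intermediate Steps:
Y = -952 (Y = -68*14 = -952)
(15516 + 35347)*(-46738 + Y) = (15516 + 35347)*(-46738 - 952) = 50863*(-47690) = -2425656470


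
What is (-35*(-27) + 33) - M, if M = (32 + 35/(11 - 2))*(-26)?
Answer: 17200/9 ≈ 1911.1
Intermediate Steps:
M = -8398/9 (M = (32 + 35/9)*(-26) = (323/9)*(-26) = -8398/9 ≈ -933.11)
(-35*(-27) + 33) - M = (-35*(-27) + 33) - 1*(-8398/9) = (945 + 33) + 8398/9 = 978 + 8398/9 = 17200/9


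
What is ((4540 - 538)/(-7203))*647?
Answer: -863098/2401 ≈ -359.47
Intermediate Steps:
((4540 - 538)/(-7203))*647 = (4002*(-1/7203))*647 = -1334/2401*647 = -863098/2401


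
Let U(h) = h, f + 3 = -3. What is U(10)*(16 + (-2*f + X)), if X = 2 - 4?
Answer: 260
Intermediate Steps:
f = -6 (f = -3 - 3 = -6)
X = -2
U(10)*(16 + (-2*f + X)) = 10*(16 + (-2*(-6) - 2)) = 10*(16 + (12 - 2)) = 10*(16 + 10) = 10*26 = 260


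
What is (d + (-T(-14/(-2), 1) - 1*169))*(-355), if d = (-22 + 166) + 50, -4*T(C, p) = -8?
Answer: -8165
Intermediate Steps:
T(C, p) = 2 (T(C, p) = -¼*(-8) = 2)
d = 194 (d = 144 + 50 = 194)
(d + (-T(-14/(-2), 1) - 1*169))*(-355) = (194 + (-1*2 - 1*169))*(-355) = (194 + (-2 - 169))*(-355) = (194 - 171)*(-355) = 23*(-355) = -8165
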